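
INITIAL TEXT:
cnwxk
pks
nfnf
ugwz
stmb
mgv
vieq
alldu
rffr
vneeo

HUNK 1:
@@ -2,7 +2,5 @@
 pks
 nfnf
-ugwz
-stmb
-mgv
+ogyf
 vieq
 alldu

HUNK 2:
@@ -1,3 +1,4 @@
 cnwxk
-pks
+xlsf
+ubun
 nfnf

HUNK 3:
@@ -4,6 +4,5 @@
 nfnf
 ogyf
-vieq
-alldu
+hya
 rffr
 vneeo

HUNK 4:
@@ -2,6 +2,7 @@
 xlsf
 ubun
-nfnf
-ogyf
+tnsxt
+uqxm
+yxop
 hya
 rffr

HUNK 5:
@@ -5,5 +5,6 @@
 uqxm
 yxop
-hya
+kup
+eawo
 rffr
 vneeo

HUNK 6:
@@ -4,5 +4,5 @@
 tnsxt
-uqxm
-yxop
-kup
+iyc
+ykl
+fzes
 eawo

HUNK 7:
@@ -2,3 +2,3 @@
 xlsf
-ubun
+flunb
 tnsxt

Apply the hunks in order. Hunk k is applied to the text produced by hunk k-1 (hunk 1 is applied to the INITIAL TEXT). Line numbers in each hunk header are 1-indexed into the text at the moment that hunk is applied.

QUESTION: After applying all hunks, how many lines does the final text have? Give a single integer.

Answer: 10

Derivation:
Hunk 1: at line 2 remove [ugwz,stmb,mgv] add [ogyf] -> 8 lines: cnwxk pks nfnf ogyf vieq alldu rffr vneeo
Hunk 2: at line 1 remove [pks] add [xlsf,ubun] -> 9 lines: cnwxk xlsf ubun nfnf ogyf vieq alldu rffr vneeo
Hunk 3: at line 4 remove [vieq,alldu] add [hya] -> 8 lines: cnwxk xlsf ubun nfnf ogyf hya rffr vneeo
Hunk 4: at line 2 remove [nfnf,ogyf] add [tnsxt,uqxm,yxop] -> 9 lines: cnwxk xlsf ubun tnsxt uqxm yxop hya rffr vneeo
Hunk 5: at line 5 remove [hya] add [kup,eawo] -> 10 lines: cnwxk xlsf ubun tnsxt uqxm yxop kup eawo rffr vneeo
Hunk 6: at line 4 remove [uqxm,yxop,kup] add [iyc,ykl,fzes] -> 10 lines: cnwxk xlsf ubun tnsxt iyc ykl fzes eawo rffr vneeo
Hunk 7: at line 2 remove [ubun] add [flunb] -> 10 lines: cnwxk xlsf flunb tnsxt iyc ykl fzes eawo rffr vneeo
Final line count: 10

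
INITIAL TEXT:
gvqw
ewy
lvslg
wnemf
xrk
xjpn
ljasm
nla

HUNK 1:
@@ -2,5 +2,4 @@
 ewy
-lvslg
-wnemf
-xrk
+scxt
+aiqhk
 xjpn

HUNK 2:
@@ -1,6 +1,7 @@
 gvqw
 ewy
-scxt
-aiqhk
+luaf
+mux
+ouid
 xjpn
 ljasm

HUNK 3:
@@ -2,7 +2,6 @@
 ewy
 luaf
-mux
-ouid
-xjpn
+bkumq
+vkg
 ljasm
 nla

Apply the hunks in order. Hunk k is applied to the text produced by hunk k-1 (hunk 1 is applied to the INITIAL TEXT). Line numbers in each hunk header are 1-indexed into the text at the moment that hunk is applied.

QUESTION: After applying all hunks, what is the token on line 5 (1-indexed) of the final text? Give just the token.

Answer: vkg

Derivation:
Hunk 1: at line 2 remove [lvslg,wnemf,xrk] add [scxt,aiqhk] -> 7 lines: gvqw ewy scxt aiqhk xjpn ljasm nla
Hunk 2: at line 1 remove [scxt,aiqhk] add [luaf,mux,ouid] -> 8 lines: gvqw ewy luaf mux ouid xjpn ljasm nla
Hunk 3: at line 2 remove [mux,ouid,xjpn] add [bkumq,vkg] -> 7 lines: gvqw ewy luaf bkumq vkg ljasm nla
Final line 5: vkg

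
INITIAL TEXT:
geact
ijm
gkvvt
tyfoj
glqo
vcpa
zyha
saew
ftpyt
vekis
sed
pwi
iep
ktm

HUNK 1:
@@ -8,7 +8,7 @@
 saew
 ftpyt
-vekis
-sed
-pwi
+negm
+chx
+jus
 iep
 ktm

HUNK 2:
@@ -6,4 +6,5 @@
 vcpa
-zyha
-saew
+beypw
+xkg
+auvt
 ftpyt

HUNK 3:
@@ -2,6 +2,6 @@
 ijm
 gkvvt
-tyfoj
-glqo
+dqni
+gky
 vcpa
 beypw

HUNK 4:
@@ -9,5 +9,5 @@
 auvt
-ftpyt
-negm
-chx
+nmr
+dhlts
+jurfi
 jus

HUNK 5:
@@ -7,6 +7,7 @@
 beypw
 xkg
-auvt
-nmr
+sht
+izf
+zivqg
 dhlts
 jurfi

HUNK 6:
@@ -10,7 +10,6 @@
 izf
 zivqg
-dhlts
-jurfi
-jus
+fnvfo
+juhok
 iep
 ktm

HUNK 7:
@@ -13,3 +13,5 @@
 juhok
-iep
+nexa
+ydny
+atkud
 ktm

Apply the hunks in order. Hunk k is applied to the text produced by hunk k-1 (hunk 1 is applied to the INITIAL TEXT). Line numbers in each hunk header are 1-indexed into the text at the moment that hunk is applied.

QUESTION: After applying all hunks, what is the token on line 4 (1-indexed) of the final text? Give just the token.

Answer: dqni

Derivation:
Hunk 1: at line 8 remove [vekis,sed,pwi] add [negm,chx,jus] -> 14 lines: geact ijm gkvvt tyfoj glqo vcpa zyha saew ftpyt negm chx jus iep ktm
Hunk 2: at line 6 remove [zyha,saew] add [beypw,xkg,auvt] -> 15 lines: geact ijm gkvvt tyfoj glqo vcpa beypw xkg auvt ftpyt negm chx jus iep ktm
Hunk 3: at line 2 remove [tyfoj,glqo] add [dqni,gky] -> 15 lines: geact ijm gkvvt dqni gky vcpa beypw xkg auvt ftpyt negm chx jus iep ktm
Hunk 4: at line 9 remove [ftpyt,negm,chx] add [nmr,dhlts,jurfi] -> 15 lines: geact ijm gkvvt dqni gky vcpa beypw xkg auvt nmr dhlts jurfi jus iep ktm
Hunk 5: at line 7 remove [auvt,nmr] add [sht,izf,zivqg] -> 16 lines: geact ijm gkvvt dqni gky vcpa beypw xkg sht izf zivqg dhlts jurfi jus iep ktm
Hunk 6: at line 10 remove [dhlts,jurfi,jus] add [fnvfo,juhok] -> 15 lines: geact ijm gkvvt dqni gky vcpa beypw xkg sht izf zivqg fnvfo juhok iep ktm
Hunk 7: at line 13 remove [iep] add [nexa,ydny,atkud] -> 17 lines: geact ijm gkvvt dqni gky vcpa beypw xkg sht izf zivqg fnvfo juhok nexa ydny atkud ktm
Final line 4: dqni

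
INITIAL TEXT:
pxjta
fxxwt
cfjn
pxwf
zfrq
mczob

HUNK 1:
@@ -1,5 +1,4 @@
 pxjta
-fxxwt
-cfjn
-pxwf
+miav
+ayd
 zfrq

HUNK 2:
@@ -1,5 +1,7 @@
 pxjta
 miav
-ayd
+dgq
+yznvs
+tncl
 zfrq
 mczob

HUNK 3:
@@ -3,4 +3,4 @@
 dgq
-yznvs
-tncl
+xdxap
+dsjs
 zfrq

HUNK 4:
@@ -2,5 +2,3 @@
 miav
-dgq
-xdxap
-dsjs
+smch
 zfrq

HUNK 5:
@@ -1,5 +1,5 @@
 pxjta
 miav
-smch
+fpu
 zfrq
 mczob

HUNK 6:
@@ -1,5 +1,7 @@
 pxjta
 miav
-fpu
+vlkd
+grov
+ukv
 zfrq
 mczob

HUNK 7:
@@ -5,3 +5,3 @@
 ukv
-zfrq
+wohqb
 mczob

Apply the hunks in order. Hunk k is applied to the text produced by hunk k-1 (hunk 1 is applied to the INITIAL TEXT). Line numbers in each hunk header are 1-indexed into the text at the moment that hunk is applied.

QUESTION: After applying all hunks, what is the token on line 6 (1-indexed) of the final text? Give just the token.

Answer: wohqb

Derivation:
Hunk 1: at line 1 remove [fxxwt,cfjn,pxwf] add [miav,ayd] -> 5 lines: pxjta miav ayd zfrq mczob
Hunk 2: at line 1 remove [ayd] add [dgq,yznvs,tncl] -> 7 lines: pxjta miav dgq yznvs tncl zfrq mczob
Hunk 3: at line 3 remove [yznvs,tncl] add [xdxap,dsjs] -> 7 lines: pxjta miav dgq xdxap dsjs zfrq mczob
Hunk 4: at line 2 remove [dgq,xdxap,dsjs] add [smch] -> 5 lines: pxjta miav smch zfrq mczob
Hunk 5: at line 1 remove [smch] add [fpu] -> 5 lines: pxjta miav fpu zfrq mczob
Hunk 6: at line 1 remove [fpu] add [vlkd,grov,ukv] -> 7 lines: pxjta miav vlkd grov ukv zfrq mczob
Hunk 7: at line 5 remove [zfrq] add [wohqb] -> 7 lines: pxjta miav vlkd grov ukv wohqb mczob
Final line 6: wohqb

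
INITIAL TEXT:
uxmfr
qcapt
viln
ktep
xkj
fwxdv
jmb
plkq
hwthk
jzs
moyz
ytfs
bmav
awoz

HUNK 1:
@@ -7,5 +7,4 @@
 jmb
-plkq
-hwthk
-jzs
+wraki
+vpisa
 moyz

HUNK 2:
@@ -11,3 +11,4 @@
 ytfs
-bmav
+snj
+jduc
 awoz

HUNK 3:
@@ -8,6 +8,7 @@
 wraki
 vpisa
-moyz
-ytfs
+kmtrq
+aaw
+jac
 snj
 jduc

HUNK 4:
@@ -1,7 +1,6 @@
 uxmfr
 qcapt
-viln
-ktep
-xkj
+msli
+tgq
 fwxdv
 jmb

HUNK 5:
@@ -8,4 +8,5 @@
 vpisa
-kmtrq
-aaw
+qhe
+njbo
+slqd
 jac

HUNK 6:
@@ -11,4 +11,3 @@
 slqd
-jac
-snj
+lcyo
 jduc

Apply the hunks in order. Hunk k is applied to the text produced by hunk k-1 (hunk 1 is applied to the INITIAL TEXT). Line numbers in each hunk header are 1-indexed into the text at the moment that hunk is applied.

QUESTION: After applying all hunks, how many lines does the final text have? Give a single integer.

Answer: 14

Derivation:
Hunk 1: at line 7 remove [plkq,hwthk,jzs] add [wraki,vpisa] -> 13 lines: uxmfr qcapt viln ktep xkj fwxdv jmb wraki vpisa moyz ytfs bmav awoz
Hunk 2: at line 11 remove [bmav] add [snj,jduc] -> 14 lines: uxmfr qcapt viln ktep xkj fwxdv jmb wraki vpisa moyz ytfs snj jduc awoz
Hunk 3: at line 8 remove [moyz,ytfs] add [kmtrq,aaw,jac] -> 15 lines: uxmfr qcapt viln ktep xkj fwxdv jmb wraki vpisa kmtrq aaw jac snj jduc awoz
Hunk 4: at line 1 remove [viln,ktep,xkj] add [msli,tgq] -> 14 lines: uxmfr qcapt msli tgq fwxdv jmb wraki vpisa kmtrq aaw jac snj jduc awoz
Hunk 5: at line 8 remove [kmtrq,aaw] add [qhe,njbo,slqd] -> 15 lines: uxmfr qcapt msli tgq fwxdv jmb wraki vpisa qhe njbo slqd jac snj jduc awoz
Hunk 6: at line 11 remove [jac,snj] add [lcyo] -> 14 lines: uxmfr qcapt msli tgq fwxdv jmb wraki vpisa qhe njbo slqd lcyo jduc awoz
Final line count: 14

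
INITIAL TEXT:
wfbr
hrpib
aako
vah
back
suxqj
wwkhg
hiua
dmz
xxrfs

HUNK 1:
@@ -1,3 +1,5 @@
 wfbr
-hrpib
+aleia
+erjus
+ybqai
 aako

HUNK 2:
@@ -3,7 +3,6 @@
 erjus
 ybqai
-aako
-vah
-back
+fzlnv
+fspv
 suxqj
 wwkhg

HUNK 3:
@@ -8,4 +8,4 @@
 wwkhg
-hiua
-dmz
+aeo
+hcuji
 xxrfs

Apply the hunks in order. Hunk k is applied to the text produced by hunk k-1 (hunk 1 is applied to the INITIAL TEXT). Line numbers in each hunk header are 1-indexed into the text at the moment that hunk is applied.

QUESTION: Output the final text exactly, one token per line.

Answer: wfbr
aleia
erjus
ybqai
fzlnv
fspv
suxqj
wwkhg
aeo
hcuji
xxrfs

Derivation:
Hunk 1: at line 1 remove [hrpib] add [aleia,erjus,ybqai] -> 12 lines: wfbr aleia erjus ybqai aako vah back suxqj wwkhg hiua dmz xxrfs
Hunk 2: at line 3 remove [aako,vah,back] add [fzlnv,fspv] -> 11 lines: wfbr aleia erjus ybqai fzlnv fspv suxqj wwkhg hiua dmz xxrfs
Hunk 3: at line 8 remove [hiua,dmz] add [aeo,hcuji] -> 11 lines: wfbr aleia erjus ybqai fzlnv fspv suxqj wwkhg aeo hcuji xxrfs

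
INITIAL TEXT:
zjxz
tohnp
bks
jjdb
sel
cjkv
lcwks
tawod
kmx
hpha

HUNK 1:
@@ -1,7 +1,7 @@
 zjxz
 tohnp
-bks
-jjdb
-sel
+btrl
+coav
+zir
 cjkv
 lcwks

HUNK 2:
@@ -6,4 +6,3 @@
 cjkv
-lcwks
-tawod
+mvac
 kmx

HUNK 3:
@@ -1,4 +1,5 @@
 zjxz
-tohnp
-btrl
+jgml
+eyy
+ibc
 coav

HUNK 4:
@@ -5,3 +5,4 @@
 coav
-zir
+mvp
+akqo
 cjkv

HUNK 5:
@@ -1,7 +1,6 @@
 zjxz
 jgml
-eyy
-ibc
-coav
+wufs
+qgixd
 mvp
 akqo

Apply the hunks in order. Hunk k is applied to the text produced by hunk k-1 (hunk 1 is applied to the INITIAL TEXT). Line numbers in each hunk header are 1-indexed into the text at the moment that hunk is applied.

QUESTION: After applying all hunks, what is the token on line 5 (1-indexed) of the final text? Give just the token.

Hunk 1: at line 1 remove [bks,jjdb,sel] add [btrl,coav,zir] -> 10 lines: zjxz tohnp btrl coav zir cjkv lcwks tawod kmx hpha
Hunk 2: at line 6 remove [lcwks,tawod] add [mvac] -> 9 lines: zjxz tohnp btrl coav zir cjkv mvac kmx hpha
Hunk 3: at line 1 remove [tohnp,btrl] add [jgml,eyy,ibc] -> 10 lines: zjxz jgml eyy ibc coav zir cjkv mvac kmx hpha
Hunk 4: at line 5 remove [zir] add [mvp,akqo] -> 11 lines: zjxz jgml eyy ibc coav mvp akqo cjkv mvac kmx hpha
Hunk 5: at line 1 remove [eyy,ibc,coav] add [wufs,qgixd] -> 10 lines: zjxz jgml wufs qgixd mvp akqo cjkv mvac kmx hpha
Final line 5: mvp

Answer: mvp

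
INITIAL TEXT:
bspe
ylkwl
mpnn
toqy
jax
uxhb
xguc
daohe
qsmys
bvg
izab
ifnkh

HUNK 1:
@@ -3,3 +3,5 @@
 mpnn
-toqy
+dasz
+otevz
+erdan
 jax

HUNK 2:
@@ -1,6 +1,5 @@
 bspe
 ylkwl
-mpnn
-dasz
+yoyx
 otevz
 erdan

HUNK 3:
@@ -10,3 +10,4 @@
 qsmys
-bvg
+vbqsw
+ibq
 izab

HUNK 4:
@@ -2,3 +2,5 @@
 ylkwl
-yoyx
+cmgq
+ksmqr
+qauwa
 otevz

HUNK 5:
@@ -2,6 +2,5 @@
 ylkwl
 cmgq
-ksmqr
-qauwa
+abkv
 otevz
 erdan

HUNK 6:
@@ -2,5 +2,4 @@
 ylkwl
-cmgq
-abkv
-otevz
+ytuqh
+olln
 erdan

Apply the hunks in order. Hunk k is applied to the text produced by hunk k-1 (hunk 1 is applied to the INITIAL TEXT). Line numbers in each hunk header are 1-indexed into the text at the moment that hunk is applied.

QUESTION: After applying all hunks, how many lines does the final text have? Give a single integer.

Answer: 14

Derivation:
Hunk 1: at line 3 remove [toqy] add [dasz,otevz,erdan] -> 14 lines: bspe ylkwl mpnn dasz otevz erdan jax uxhb xguc daohe qsmys bvg izab ifnkh
Hunk 2: at line 1 remove [mpnn,dasz] add [yoyx] -> 13 lines: bspe ylkwl yoyx otevz erdan jax uxhb xguc daohe qsmys bvg izab ifnkh
Hunk 3: at line 10 remove [bvg] add [vbqsw,ibq] -> 14 lines: bspe ylkwl yoyx otevz erdan jax uxhb xguc daohe qsmys vbqsw ibq izab ifnkh
Hunk 4: at line 2 remove [yoyx] add [cmgq,ksmqr,qauwa] -> 16 lines: bspe ylkwl cmgq ksmqr qauwa otevz erdan jax uxhb xguc daohe qsmys vbqsw ibq izab ifnkh
Hunk 5: at line 2 remove [ksmqr,qauwa] add [abkv] -> 15 lines: bspe ylkwl cmgq abkv otevz erdan jax uxhb xguc daohe qsmys vbqsw ibq izab ifnkh
Hunk 6: at line 2 remove [cmgq,abkv,otevz] add [ytuqh,olln] -> 14 lines: bspe ylkwl ytuqh olln erdan jax uxhb xguc daohe qsmys vbqsw ibq izab ifnkh
Final line count: 14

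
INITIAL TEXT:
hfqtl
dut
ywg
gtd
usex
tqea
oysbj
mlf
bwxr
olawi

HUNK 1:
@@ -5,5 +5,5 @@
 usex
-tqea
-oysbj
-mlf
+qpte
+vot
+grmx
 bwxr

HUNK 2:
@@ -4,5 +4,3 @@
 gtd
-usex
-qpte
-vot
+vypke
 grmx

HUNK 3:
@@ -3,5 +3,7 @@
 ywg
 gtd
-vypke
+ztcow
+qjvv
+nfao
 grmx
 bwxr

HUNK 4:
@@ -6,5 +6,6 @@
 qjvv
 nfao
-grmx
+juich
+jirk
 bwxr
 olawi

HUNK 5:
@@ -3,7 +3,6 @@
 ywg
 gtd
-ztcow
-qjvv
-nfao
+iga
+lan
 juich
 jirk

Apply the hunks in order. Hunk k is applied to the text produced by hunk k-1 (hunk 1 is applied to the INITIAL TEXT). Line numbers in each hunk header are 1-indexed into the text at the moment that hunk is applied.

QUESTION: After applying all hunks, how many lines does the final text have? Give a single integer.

Answer: 10

Derivation:
Hunk 1: at line 5 remove [tqea,oysbj,mlf] add [qpte,vot,grmx] -> 10 lines: hfqtl dut ywg gtd usex qpte vot grmx bwxr olawi
Hunk 2: at line 4 remove [usex,qpte,vot] add [vypke] -> 8 lines: hfqtl dut ywg gtd vypke grmx bwxr olawi
Hunk 3: at line 3 remove [vypke] add [ztcow,qjvv,nfao] -> 10 lines: hfqtl dut ywg gtd ztcow qjvv nfao grmx bwxr olawi
Hunk 4: at line 6 remove [grmx] add [juich,jirk] -> 11 lines: hfqtl dut ywg gtd ztcow qjvv nfao juich jirk bwxr olawi
Hunk 5: at line 3 remove [ztcow,qjvv,nfao] add [iga,lan] -> 10 lines: hfqtl dut ywg gtd iga lan juich jirk bwxr olawi
Final line count: 10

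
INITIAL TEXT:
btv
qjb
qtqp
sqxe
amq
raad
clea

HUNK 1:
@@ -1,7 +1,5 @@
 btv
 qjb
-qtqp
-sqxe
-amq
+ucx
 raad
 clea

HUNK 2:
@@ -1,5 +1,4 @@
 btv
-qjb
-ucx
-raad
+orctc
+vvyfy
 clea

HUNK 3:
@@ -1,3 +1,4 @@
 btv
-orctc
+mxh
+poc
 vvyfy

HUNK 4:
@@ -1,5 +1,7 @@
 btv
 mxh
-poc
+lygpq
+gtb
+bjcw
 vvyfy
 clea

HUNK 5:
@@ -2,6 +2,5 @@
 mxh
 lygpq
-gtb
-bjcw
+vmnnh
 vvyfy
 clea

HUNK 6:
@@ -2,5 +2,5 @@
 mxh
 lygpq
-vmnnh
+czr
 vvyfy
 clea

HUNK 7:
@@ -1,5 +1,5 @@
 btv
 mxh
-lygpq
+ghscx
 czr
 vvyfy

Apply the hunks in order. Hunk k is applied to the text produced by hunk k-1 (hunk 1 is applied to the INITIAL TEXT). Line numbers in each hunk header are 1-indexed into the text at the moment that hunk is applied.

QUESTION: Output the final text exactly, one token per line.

Answer: btv
mxh
ghscx
czr
vvyfy
clea

Derivation:
Hunk 1: at line 1 remove [qtqp,sqxe,amq] add [ucx] -> 5 lines: btv qjb ucx raad clea
Hunk 2: at line 1 remove [qjb,ucx,raad] add [orctc,vvyfy] -> 4 lines: btv orctc vvyfy clea
Hunk 3: at line 1 remove [orctc] add [mxh,poc] -> 5 lines: btv mxh poc vvyfy clea
Hunk 4: at line 1 remove [poc] add [lygpq,gtb,bjcw] -> 7 lines: btv mxh lygpq gtb bjcw vvyfy clea
Hunk 5: at line 2 remove [gtb,bjcw] add [vmnnh] -> 6 lines: btv mxh lygpq vmnnh vvyfy clea
Hunk 6: at line 2 remove [vmnnh] add [czr] -> 6 lines: btv mxh lygpq czr vvyfy clea
Hunk 7: at line 1 remove [lygpq] add [ghscx] -> 6 lines: btv mxh ghscx czr vvyfy clea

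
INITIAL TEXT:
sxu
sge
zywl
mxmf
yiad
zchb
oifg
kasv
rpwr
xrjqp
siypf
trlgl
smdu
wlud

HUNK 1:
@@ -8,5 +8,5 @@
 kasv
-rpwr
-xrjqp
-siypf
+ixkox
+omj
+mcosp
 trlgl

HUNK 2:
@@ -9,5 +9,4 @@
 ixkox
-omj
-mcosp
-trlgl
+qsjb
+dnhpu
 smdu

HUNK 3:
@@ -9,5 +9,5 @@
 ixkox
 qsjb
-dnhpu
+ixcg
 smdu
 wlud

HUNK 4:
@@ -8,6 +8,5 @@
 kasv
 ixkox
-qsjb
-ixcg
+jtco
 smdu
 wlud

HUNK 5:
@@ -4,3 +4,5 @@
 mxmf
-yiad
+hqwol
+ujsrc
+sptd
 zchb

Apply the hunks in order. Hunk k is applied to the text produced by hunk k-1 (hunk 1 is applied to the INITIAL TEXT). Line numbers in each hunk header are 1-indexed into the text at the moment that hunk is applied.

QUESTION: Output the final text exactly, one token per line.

Answer: sxu
sge
zywl
mxmf
hqwol
ujsrc
sptd
zchb
oifg
kasv
ixkox
jtco
smdu
wlud

Derivation:
Hunk 1: at line 8 remove [rpwr,xrjqp,siypf] add [ixkox,omj,mcosp] -> 14 lines: sxu sge zywl mxmf yiad zchb oifg kasv ixkox omj mcosp trlgl smdu wlud
Hunk 2: at line 9 remove [omj,mcosp,trlgl] add [qsjb,dnhpu] -> 13 lines: sxu sge zywl mxmf yiad zchb oifg kasv ixkox qsjb dnhpu smdu wlud
Hunk 3: at line 9 remove [dnhpu] add [ixcg] -> 13 lines: sxu sge zywl mxmf yiad zchb oifg kasv ixkox qsjb ixcg smdu wlud
Hunk 4: at line 8 remove [qsjb,ixcg] add [jtco] -> 12 lines: sxu sge zywl mxmf yiad zchb oifg kasv ixkox jtco smdu wlud
Hunk 5: at line 4 remove [yiad] add [hqwol,ujsrc,sptd] -> 14 lines: sxu sge zywl mxmf hqwol ujsrc sptd zchb oifg kasv ixkox jtco smdu wlud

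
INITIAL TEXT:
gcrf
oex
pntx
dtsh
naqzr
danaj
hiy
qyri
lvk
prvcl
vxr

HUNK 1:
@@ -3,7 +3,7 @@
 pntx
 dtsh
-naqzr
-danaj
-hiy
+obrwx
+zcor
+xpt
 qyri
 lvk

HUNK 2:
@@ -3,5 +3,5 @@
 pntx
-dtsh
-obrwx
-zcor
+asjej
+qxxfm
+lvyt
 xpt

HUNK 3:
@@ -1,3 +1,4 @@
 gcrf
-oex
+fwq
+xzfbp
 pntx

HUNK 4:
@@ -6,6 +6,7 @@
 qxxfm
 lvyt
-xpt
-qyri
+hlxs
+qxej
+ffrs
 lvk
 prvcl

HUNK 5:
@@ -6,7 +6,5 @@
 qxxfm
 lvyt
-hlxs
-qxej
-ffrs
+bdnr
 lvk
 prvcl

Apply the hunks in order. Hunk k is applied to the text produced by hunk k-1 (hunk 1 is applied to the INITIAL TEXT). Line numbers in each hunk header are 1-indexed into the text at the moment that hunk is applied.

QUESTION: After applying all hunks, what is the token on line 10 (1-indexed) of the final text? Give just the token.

Answer: prvcl

Derivation:
Hunk 1: at line 3 remove [naqzr,danaj,hiy] add [obrwx,zcor,xpt] -> 11 lines: gcrf oex pntx dtsh obrwx zcor xpt qyri lvk prvcl vxr
Hunk 2: at line 3 remove [dtsh,obrwx,zcor] add [asjej,qxxfm,lvyt] -> 11 lines: gcrf oex pntx asjej qxxfm lvyt xpt qyri lvk prvcl vxr
Hunk 3: at line 1 remove [oex] add [fwq,xzfbp] -> 12 lines: gcrf fwq xzfbp pntx asjej qxxfm lvyt xpt qyri lvk prvcl vxr
Hunk 4: at line 6 remove [xpt,qyri] add [hlxs,qxej,ffrs] -> 13 lines: gcrf fwq xzfbp pntx asjej qxxfm lvyt hlxs qxej ffrs lvk prvcl vxr
Hunk 5: at line 6 remove [hlxs,qxej,ffrs] add [bdnr] -> 11 lines: gcrf fwq xzfbp pntx asjej qxxfm lvyt bdnr lvk prvcl vxr
Final line 10: prvcl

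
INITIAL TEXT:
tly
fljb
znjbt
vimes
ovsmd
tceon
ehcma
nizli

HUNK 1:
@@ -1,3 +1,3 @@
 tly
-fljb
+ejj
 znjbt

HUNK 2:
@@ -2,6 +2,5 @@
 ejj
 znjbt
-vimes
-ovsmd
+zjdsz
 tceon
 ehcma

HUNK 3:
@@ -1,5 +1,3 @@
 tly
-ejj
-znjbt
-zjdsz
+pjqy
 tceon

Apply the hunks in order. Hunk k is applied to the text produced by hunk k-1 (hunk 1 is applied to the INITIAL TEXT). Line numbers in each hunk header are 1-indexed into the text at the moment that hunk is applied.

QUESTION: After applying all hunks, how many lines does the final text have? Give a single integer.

Hunk 1: at line 1 remove [fljb] add [ejj] -> 8 lines: tly ejj znjbt vimes ovsmd tceon ehcma nizli
Hunk 2: at line 2 remove [vimes,ovsmd] add [zjdsz] -> 7 lines: tly ejj znjbt zjdsz tceon ehcma nizli
Hunk 3: at line 1 remove [ejj,znjbt,zjdsz] add [pjqy] -> 5 lines: tly pjqy tceon ehcma nizli
Final line count: 5

Answer: 5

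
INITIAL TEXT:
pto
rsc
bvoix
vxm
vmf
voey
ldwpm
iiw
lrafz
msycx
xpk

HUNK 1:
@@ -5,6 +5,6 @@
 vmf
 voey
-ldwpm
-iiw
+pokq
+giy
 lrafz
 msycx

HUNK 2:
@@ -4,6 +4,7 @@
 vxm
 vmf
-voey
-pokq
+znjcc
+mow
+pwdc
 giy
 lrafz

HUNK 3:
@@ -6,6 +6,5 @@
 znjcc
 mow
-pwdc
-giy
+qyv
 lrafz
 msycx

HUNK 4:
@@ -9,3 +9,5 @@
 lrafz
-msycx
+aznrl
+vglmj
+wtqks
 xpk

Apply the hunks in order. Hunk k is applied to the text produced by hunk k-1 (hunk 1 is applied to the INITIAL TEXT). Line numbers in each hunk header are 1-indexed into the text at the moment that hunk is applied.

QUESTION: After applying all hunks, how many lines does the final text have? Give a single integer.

Answer: 13

Derivation:
Hunk 1: at line 5 remove [ldwpm,iiw] add [pokq,giy] -> 11 lines: pto rsc bvoix vxm vmf voey pokq giy lrafz msycx xpk
Hunk 2: at line 4 remove [voey,pokq] add [znjcc,mow,pwdc] -> 12 lines: pto rsc bvoix vxm vmf znjcc mow pwdc giy lrafz msycx xpk
Hunk 3: at line 6 remove [pwdc,giy] add [qyv] -> 11 lines: pto rsc bvoix vxm vmf znjcc mow qyv lrafz msycx xpk
Hunk 4: at line 9 remove [msycx] add [aznrl,vglmj,wtqks] -> 13 lines: pto rsc bvoix vxm vmf znjcc mow qyv lrafz aznrl vglmj wtqks xpk
Final line count: 13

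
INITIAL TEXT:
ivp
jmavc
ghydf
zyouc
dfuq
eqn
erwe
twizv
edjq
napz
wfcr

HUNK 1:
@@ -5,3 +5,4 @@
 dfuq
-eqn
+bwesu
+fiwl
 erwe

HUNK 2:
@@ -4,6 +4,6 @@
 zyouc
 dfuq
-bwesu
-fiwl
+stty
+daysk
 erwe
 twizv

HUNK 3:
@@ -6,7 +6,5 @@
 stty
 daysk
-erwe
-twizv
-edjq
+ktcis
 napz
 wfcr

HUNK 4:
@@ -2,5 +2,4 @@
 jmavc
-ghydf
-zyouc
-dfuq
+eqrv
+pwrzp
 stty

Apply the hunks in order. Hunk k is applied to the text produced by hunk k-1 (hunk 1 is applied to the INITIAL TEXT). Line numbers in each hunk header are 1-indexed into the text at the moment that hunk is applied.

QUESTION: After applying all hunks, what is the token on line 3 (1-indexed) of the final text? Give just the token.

Answer: eqrv

Derivation:
Hunk 1: at line 5 remove [eqn] add [bwesu,fiwl] -> 12 lines: ivp jmavc ghydf zyouc dfuq bwesu fiwl erwe twizv edjq napz wfcr
Hunk 2: at line 4 remove [bwesu,fiwl] add [stty,daysk] -> 12 lines: ivp jmavc ghydf zyouc dfuq stty daysk erwe twizv edjq napz wfcr
Hunk 3: at line 6 remove [erwe,twizv,edjq] add [ktcis] -> 10 lines: ivp jmavc ghydf zyouc dfuq stty daysk ktcis napz wfcr
Hunk 4: at line 2 remove [ghydf,zyouc,dfuq] add [eqrv,pwrzp] -> 9 lines: ivp jmavc eqrv pwrzp stty daysk ktcis napz wfcr
Final line 3: eqrv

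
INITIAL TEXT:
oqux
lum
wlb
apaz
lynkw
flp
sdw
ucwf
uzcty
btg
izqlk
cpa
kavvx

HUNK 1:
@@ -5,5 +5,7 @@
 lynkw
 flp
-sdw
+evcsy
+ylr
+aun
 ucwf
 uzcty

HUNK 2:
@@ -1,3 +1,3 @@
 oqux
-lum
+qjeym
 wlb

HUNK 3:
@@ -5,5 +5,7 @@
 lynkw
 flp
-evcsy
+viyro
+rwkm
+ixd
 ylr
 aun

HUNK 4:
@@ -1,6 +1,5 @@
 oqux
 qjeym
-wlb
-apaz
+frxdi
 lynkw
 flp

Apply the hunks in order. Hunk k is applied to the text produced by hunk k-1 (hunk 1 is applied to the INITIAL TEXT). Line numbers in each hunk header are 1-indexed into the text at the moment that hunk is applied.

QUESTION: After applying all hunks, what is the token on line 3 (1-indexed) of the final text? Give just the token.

Answer: frxdi

Derivation:
Hunk 1: at line 5 remove [sdw] add [evcsy,ylr,aun] -> 15 lines: oqux lum wlb apaz lynkw flp evcsy ylr aun ucwf uzcty btg izqlk cpa kavvx
Hunk 2: at line 1 remove [lum] add [qjeym] -> 15 lines: oqux qjeym wlb apaz lynkw flp evcsy ylr aun ucwf uzcty btg izqlk cpa kavvx
Hunk 3: at line 5 remove [evcsy] add [viyro,rwkm,ixd] -> 17 lines: oqux qjeym wlb apaz lynkw flp viyro rwkm ixd ylr aun ucwf uzcty btg izqlk cpa kavvx
Hunk 4: at line 1 remove [wlb,apaz] add [frxdi] -> 16 lines: oqux qjeym frxdi lynkw flp viyro rwkm ixd ylr aun ucwf uzcty btg izqlk cpa kavvx
Final line 3: frxdi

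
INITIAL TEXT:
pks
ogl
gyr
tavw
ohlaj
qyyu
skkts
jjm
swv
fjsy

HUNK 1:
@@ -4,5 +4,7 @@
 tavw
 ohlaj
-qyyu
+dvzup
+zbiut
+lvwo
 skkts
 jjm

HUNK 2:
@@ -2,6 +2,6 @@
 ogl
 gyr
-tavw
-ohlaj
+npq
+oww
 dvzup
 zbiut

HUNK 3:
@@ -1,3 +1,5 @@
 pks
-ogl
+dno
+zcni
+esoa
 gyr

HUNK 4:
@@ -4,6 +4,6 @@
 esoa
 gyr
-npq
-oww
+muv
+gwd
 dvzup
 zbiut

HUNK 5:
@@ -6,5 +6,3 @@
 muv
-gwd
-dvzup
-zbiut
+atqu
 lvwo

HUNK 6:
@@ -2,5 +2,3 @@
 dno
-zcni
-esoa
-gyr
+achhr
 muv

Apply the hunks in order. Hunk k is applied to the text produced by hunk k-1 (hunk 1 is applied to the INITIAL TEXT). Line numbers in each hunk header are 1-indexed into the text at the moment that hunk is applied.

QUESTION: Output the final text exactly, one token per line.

Hunk 1: at line 4 remove [qyyu] add [dvzup,zbiut,lvwo] -> 12 lines: pks ogl gyr tavw ohlaj dvzup zbiut lvwo skkts jjm swv fjsy
Hunk 2: at line 2 remove [tavw,ohlaj] add [npq,oww] -> 12 lines: pks ogl gyr npq oww dvzup zbiut lvwo skkts jjm swv fjsy
Hunk 3: at line 1 remove [ogl] add [dno,zcni,esoa] -> 14 lines: pks dno zcni esoa gyr npq oww dvzup zbiut lvwo skkts jjm swv fjsy
Hunk 4: at line 4 remove [npq,oww] add [muv,gwd] -> 14 lines: pks dno zcni esoa gyr muv gwd dvzup zbiut lvwo skkts jjm swv fjsy
Hunk 5: at line 6 remove [gwd,dvzup,zbiut] add [atqu] -> 12 lines: pks dno zcni esoa gyr muv atqu lvwo skkts jjm swv fjsy
Hunk 6: at line 2 remove [zcni,esoa,gyr] add [achhr] -> 10 lines: pks dno achhr muv atqu lvwo skkts jjm swv fjsy

Answer: pks
dno
achhr
muv
atqu
lvwo
skkts
jjm
swv
fjsy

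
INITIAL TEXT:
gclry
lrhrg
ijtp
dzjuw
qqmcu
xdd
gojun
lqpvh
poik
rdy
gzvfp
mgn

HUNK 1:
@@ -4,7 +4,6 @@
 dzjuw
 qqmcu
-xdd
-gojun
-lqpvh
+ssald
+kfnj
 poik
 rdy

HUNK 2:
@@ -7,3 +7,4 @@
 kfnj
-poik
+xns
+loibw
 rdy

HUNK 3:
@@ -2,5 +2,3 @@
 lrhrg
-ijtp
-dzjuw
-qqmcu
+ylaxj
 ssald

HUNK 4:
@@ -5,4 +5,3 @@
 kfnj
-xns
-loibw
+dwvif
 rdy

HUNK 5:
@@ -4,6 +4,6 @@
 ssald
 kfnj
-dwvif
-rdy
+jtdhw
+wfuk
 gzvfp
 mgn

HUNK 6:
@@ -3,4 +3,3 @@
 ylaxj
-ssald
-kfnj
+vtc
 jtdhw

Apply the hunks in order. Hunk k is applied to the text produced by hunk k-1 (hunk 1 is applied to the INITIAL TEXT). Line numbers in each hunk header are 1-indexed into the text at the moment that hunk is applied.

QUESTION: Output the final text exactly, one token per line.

Answer: gclry
lrhrg
ylaxj
vtc
jtdhw
wfuk
gzvfp
mgn

Derivation:
Hunk 1: at line 4 remove [xdd,gojun,lqpvh] add [ssald,kfnj] -> 11 lines: gclry lrhrg ijtp dzjuw qqmcu ssald kfnj poik rdy gzvfp mgn
Hunk 2: at line 7 remove [poik] add [xns,loibw] -> 12 lines: gclry lrhrg ijtp dzjuw qqmcu ssald kfnj xns loibw rdy gzvfp mgn
Hunk 3: at line 2 remove [ijtp,dzjuw,qqmcu] add [ylaxj] -> 10 lines: gclry lrhrg ylaxj ssald kfnj xns loibw rdy gzvfp mgn
Hunk 4: at line 5 remove [xns,loibw] add [dwvif] -> 9 lines: gclry lrhrg ylaxj ssald kfnj dwvif rdy gzvfp mgn
Hunk 5: at line 4 remove [dwvif,rdy] add [jtdhw,wfuk] -> 9 lines: gclry lrhrg ylaxj ssald kfnj jtdhw wfuk gzvfp mgn
Hunk 6: at line 3 remove [ssald,kfnj] add [vtc] -> 8 lines: gclry lrhrg ylaxj vtc jtdhw wfuk gzvfp mgn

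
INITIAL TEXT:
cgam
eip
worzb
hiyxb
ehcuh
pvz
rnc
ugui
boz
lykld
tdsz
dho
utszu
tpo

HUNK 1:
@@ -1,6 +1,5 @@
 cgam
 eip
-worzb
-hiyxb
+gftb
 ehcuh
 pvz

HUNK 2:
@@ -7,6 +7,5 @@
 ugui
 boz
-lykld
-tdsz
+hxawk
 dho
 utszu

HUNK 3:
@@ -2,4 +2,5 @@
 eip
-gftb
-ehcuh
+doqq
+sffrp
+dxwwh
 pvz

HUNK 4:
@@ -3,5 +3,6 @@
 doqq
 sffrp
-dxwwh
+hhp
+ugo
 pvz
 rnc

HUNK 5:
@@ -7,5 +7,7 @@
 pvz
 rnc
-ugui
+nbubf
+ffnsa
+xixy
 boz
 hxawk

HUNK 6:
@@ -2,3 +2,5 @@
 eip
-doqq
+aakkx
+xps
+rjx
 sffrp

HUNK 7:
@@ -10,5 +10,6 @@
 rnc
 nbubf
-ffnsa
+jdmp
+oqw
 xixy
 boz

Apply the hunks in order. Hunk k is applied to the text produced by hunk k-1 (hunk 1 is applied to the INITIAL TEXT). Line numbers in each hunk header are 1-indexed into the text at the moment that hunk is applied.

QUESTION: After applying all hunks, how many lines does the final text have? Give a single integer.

Hunk 1: at line 1 remove [worzb,hiyxb] add [gftb] -> 13 lines: cgam eip gftb ehcuh pvz rnc ugui boz lykld tdsz dho utszu tpo
Hunk 2: at line 7 remove [lykld,tdsz] add [hxawk] -> 12 lines: cgam eip gftb ehcuh pvz rnc ugui boz hxawk dho utszu tpo
Hunk 3: at line 2 remove [gftb,ehcuh] add [doqq,sffrp,dxwwh] -> 13 lines: cgam eip doqq sffrp dxwwh pvz rnc ugui boz hxawk dho utszu tpo
Hunk 4: at line 3 remove [dxwwh] add [hhp,ugo] -> 14 lines: cgam eip doqq sffrp hhp ugo pvz rnc ugui boz hxawk dho utszu tpo
Hunk 5: at line 7 remove [ugui] add [nbubf,ffnsa,xixy] -> 16 lines: cgam eip doqq sffrp hhp ugo pvz rnc nbubf ffnsa xixy boz hxawk dho utszu tpo
Hunk 6: at line 2 remove [doqq] add [aakkx,xps,rjx] -> 18 lines: cgam eip aakkx xps rjx sffrp hhp ugo pvz rnc nbubf ffnsa xixy boz hxawk dho utszu tpo
Hunk 7: at line 10 remove [ffnsa] add [jdmp,oqw] -> 19 lines: cgam eip aakkx xps rjx sffrp hhp ugo pvz rnc nbubf jdmp oqw xixy boz hxawk dho utszu tpo
Final line count: 19

Answer: 19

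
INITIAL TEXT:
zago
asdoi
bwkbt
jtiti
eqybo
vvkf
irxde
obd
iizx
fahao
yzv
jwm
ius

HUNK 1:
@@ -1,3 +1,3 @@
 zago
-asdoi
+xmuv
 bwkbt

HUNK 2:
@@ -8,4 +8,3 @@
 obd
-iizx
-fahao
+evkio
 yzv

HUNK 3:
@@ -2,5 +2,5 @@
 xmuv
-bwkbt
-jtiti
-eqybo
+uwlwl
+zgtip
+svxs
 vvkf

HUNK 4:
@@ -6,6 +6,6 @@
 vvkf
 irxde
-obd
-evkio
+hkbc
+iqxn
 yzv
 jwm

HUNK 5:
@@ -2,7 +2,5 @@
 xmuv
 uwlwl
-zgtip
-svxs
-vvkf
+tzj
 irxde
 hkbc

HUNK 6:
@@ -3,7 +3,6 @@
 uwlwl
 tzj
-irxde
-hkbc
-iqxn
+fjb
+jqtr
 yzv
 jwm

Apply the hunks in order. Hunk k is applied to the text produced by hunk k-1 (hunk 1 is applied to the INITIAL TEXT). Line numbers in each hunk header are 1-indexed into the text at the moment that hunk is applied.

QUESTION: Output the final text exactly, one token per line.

Hunk 1: at line 1 remove [asdoi] add [xmuv] -> 13 lines: zago xmuv bwkbt jtiti eqybo vvkf irxde obd iizx fahao yzv jwm ius
Hunk 2: at line 8 remove [iizx,fahao] add [evkio] -> 12 lines: zago xmuv bwkbt jtiti eqybo vvkf irxde obd evkio yzv jwm ius
Hunk 3: at line 2 remove [bwkbt,jtiti,eqybo] add [uwlwl,zgtip,svxs] -> 12 lines: zago xmuv uwlwl zgtip svxs vvkf irxde obd evkio yzv jwm ius
Hunk 4: at line 6 remove [obd,evkio] add [hkbc,iqxn] -> 12 lines: zago xmuv uwlwl zgtip svxs vvkf irxde hkbc iqxn yzv jwm ius
Hunk 5: at line 2 remove [zgtip,svxs,vvkf] add [tzj] -> 10 lines: zago xmuv uwlwl tzj irxde hkbc iqxn yzv jwm ius
Hunk 6: at line 3 remove [irxde,hkbc,iqxn] add [fjb,jqtr] -> 9 lines: zago xmuv uwlwl tzj fjb jqtr yzv jwm ius

Answer: zago
xmuv
uwlwl
tzj
fjb
jqtr
yzv
jwm
ius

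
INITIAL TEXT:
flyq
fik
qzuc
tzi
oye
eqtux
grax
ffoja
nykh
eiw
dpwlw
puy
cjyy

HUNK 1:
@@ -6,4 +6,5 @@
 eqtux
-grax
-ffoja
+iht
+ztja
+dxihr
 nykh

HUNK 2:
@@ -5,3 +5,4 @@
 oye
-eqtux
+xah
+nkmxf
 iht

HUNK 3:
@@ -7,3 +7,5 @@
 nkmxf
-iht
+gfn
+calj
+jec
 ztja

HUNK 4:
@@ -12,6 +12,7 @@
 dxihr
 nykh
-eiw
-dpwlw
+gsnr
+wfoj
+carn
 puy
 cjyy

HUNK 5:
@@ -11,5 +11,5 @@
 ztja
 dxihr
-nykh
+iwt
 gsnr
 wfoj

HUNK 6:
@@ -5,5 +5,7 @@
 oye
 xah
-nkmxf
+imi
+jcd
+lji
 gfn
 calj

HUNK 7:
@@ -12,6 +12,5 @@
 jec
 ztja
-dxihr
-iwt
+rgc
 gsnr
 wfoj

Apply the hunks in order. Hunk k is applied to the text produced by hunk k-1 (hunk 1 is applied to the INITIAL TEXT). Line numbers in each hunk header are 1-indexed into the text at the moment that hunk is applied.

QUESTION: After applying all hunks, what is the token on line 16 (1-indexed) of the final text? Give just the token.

Hunk 1: at line 6 remove [grax,ffoja] add [iht,ztja,dxihr] -> 14 lines: flyq fik qzuc tzi oye eqtux iht ztja dxihr nykh eiw dpwlw puy cjyy
Hunk 2: at line 5 remove [eqtux] add [xah,nkmxf] -> 15 lines: flyq fik qzuc tzi oye xah nkmxf iht ztja dxihr nykh eiw dpwlw puy cjyy
Hunk 3: at line 7 remove [iht] add [gfn,calj,jec] -> 17 lines: flyq fik qzuc tzi oye xah nkmxf gfn calj jec ztja dxihr nykh eiw dpwlw puy cjyy
Hunk 4: at line 12 remove [eiw,dpwlw] add [gsnr,wfoj,carn] -> 18 lines: flyq fik qzuc tzi oye xah nkmxf gfn calj jec ztja dxihr nykh gsnr wfoj carn puy cjyy
Hunk 5: at line 11 remove [nykh] add [iwt] -> 18 lines: flyq fik qzuc tzi oye xah nkmxf gfn calj jec ztja dxihr iwt gsnr wfoj carn puy cjyy
Hunk 6: at line 5 remove [nkmxf] add [imi,jcd,lji] -> 20 lines: flyq fik qzuc tzi oye xah imi jcd lji gfn calj jec ztja dxihr iwt gsnr wfoj carn puy cjyy
Hunk 7: at line 12 remove [dxihr,iwt] add [rgc] -> 19 lines: flyq fik qzuc tzi oye xah imi jcd lji gfn calj jec ztja rgc gsnr wfoj carn puy cjyy
Final line 16: wfoj

Answer: wfoj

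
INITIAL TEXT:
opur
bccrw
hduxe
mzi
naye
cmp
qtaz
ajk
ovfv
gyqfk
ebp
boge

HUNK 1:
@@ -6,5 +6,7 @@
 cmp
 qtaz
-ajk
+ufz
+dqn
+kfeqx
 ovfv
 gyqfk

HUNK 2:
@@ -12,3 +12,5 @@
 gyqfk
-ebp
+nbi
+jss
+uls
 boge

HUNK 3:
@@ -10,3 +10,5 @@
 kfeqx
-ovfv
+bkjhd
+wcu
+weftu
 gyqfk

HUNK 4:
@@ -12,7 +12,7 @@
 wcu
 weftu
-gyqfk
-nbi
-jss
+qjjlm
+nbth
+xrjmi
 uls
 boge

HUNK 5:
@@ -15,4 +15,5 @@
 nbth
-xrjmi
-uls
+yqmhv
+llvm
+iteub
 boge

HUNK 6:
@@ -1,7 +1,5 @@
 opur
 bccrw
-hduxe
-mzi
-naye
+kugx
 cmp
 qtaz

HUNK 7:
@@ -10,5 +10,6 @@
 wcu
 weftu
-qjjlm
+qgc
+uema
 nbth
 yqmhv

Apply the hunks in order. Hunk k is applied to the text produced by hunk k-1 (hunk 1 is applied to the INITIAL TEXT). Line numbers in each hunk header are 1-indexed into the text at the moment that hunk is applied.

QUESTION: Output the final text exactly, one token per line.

Answer: opur
bccrw
kugx
cmp
qtaz
ufz
dqn
kfeqx
bkjhd
wcu
weftu
qgc
uema
nbth
yqmhv
llvm
iteub
boge

Derivation:
Hunk 1: at line 6 remove [ajk] add [ufz,dqn,kfeqx] -> 14 lines: opur bccrw hduxe mzi naye cmp qtaz ufz dqn kfeqx ovfv gyqfk ebp boge
Hunk 2: at line 12 remove [ebp] add [nbi,jss,uls] -> 16 lines: opur bccrw hduxe mzi naye cmp qtaz ufz dqn kfeqx ovfv gyqfk nbi jss uls boge
Hunk 3: at line 10 remove [ovfv] add [bkjhd,wcu,weftu] -> 18 lines: opur bccrw hduxe mzi naye cmp qtaz ufz dqn kfeqx bkjhd wcu weftu gyqfk nbi jss uls boge
Hunk 4: at line 12 remove [gyqfk,nbi,jss] add [qjjlm,nbth,xrjmi] -> 18 lines: opur bccrw hduxe mzi naye cmp qtaz ufz dqn kfeqx bkjhd wcu weftu qjjlm nbth xrjmi uls boge
Hunk 5: at line 15 remove [xrjmi,uls] add [yqmhv,llvm,iteub] -> 19 lines: opur bccrw hduxe mzi naye cmp qtaz ufz dqn kfeqx bkjhd wcu weftu qjjlm nbth yqmhv llvm iteub boge
Hunk 6: at line 1 remove [hduxe,mzi,naye] add [kugx] -> 17 lines: opur bccrw kugx cmp qtaz ufz dqn kfeqx bkjhd wcu weftu qjjlm nbth yqmhv llvm iteub boge
Hunk 7: at line 10 remove [qjjlm] add [qgc,uema] -> 18 lines: opur bccrw kugx cmp qtaz ufz dqn kfeqx bkjhd wcu weftu qgc uema nbth yqmhv llvm iteub boge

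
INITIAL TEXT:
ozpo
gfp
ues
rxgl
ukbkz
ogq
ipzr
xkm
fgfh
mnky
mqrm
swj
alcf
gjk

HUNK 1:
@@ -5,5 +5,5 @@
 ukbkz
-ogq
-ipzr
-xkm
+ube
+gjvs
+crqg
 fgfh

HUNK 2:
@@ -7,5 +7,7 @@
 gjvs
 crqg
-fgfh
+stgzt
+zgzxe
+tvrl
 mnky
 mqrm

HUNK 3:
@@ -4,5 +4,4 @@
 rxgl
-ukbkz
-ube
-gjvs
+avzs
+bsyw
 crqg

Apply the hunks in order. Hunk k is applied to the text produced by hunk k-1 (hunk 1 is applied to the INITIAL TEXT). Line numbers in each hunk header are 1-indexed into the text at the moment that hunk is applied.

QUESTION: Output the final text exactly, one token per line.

Answer: ozpo
gfp
ues
rxgl
avzs
bsyw
crqg
stgzt
zgzxe
tvrl
mnky
mqrm
swj
alcf
gjk

Derivation:
Hunk 1: at line 5 remove [ogq,ipzr,xkm] add [ube,gjvs,crqg] -> 14 lines: ozpo gfp ues rxgl ukbkz ube gjvs crqg fgfh mnky mqrm swj alcf gjk
Hunk 2: at line 7 remove [fgfh] add [stgzt,zgzxe,tvrl] -> 16 lines: ozpo gfp ues rxgl ukbkz ube gjvs crqg stgzt zgzxe tvrl mnky mqrm swj alcf gjk
Hunk 3: at line 4 remove [ukbkz,ube,gjvs] add [avzs,bsyw] -> 15 lines: ozpo gfp ues rxgl avzs bsyw crqg stgzt zgzxe tvrl mnky mqrm swj alcf gjk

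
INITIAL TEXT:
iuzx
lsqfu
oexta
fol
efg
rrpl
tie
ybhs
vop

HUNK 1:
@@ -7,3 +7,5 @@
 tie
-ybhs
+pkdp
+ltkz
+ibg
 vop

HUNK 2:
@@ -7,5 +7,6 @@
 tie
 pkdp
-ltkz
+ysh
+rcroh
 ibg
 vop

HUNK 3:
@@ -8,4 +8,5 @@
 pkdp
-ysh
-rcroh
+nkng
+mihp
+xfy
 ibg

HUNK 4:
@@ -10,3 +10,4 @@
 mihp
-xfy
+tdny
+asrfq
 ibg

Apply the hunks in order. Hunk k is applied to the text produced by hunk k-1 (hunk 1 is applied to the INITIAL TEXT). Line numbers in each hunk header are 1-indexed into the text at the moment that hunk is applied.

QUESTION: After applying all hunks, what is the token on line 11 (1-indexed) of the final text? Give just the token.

Answer: tdny

Derivation:
Hunk 1: at line 7 remove [ybhs] add [pkdp,ltkz,ibg] -> 11 lines: iuzx lsqfu oexta fol efg rrpl tie pkdp ltkz ibg vop
Hunk 2: at line 7 remove [ltkz] add [ysh,rcroh] -> 12 lines: iuzx lsqfu oexta fol efg rrpl tie pkdp ysh rcroh ibg vop
Hunk 3: at line 8 remove [ysh,rcroh] add [nkng,mihp,xfy] -> 13 lines: iuzx lsqfu oexta fol efg rrpl tie pkdp nkng mihp xfy ibg vop
Hunk 4: at line 10 remove [xfy] add [tdny,asrfq] -> 14 lines: iuzx lsqfu oexta fol efg rrpl tie pkdp nkng mihp tdny asrfq ibg vop
Final line 11: tdny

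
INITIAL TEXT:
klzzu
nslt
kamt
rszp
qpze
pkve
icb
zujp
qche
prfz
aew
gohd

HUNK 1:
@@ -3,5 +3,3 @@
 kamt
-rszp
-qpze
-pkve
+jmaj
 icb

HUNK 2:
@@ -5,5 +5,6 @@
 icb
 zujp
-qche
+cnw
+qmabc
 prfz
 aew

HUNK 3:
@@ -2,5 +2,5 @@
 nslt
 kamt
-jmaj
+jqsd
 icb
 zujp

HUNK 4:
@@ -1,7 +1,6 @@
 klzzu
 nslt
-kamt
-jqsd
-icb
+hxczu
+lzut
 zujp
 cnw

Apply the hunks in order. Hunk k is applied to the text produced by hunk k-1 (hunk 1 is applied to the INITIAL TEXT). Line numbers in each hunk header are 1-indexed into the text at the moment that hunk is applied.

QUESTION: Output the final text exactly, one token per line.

Hunk 1: at line 3 remove [rszp,qpze,pkve] add [jmaj] -> 10 lines: klzzu nslt kamt jmaj icb zujp qche prfz aew gohd
Hunk 2: at line 5 remove [qche] add [cnw,qmabc] -> 11 lines: klzzu nslt kamt jmaj icb zujp cnw qmabc prfz aew gohd
Hunk 3: at line 2 remove [jmaj] add [jqsd] -> 11 lines: klzzu nslt kamt jqsd icb zujp cnw qmabc prfz aew gohd
Hunk 4: at line 1 remove [kamt,jqsd,icb] add [hxczu,lzut] -> 10 lines: klzzu nslt hxczu lzut zujp cnw qmabc prfz aew gohd

Answer: klzzu
nslt
hxczu
lzut
zujp
cnw
qmabc
prfz
aew
gohd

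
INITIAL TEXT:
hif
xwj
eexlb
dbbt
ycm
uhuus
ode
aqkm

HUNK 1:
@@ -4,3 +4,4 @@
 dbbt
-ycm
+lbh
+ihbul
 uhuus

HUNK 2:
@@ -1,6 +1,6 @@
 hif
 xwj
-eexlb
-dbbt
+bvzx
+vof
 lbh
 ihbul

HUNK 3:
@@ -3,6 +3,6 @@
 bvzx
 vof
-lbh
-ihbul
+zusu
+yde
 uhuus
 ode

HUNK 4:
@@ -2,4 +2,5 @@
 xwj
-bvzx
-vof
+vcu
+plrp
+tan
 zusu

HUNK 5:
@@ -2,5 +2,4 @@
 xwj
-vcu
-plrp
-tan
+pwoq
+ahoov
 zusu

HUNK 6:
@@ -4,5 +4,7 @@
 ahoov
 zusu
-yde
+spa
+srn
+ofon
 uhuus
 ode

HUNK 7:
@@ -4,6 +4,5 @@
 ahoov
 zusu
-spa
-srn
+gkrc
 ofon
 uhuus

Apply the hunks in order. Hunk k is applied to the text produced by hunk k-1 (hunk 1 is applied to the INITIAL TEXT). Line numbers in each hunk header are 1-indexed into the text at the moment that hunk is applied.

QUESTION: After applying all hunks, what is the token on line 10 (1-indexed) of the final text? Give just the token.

Hunk 1: at line 4 remove [ycm] add [lbh,ihbul] -> 9 lines: hif xwj eexlb dbbt lbh ihbul uhuus ode aqkm
Hunk 2: at line 1 remove [eexlb,dbbt] add [bvzx,vof] -> 9 lines: hif xwj bvzx vof lbh ihbul uhuus ode aqkm
Hunk 3: at line 3 remove [lbh,ihbul] add [zusu,yde] -> 9 lines: hif xwj bvzx vof zusu yde uhuus ode aqkm
Hunk 4: at line 2 remove [bvzx,vof] add [vcu,plrp,tan] -> 10 lines: hif xwj vcu plrp tan zusu yde uhuus ode aqkm
Hunk 5: at line 2 remove [vcu,plrp,tan] add [pwoq,ahoov] -> 9 lines: hif xwj pwoq ahoov zusu yde uhuus ode aqkm
Hunk 6: at line 4 remove [yde] add [spa,srn,ofon] -> 11 lines: hif xwj pwoq ahoov zusu spa srn ofon uhuus ode aqkm
Hunk 7: at line 4 remove [spa,srn] add [gkrc] -> 10 lines: hif xwj pwoq ahoov zusu gkrc ofon uhuus ode aqkm
Final line 10: aqkm

Answer: aqkm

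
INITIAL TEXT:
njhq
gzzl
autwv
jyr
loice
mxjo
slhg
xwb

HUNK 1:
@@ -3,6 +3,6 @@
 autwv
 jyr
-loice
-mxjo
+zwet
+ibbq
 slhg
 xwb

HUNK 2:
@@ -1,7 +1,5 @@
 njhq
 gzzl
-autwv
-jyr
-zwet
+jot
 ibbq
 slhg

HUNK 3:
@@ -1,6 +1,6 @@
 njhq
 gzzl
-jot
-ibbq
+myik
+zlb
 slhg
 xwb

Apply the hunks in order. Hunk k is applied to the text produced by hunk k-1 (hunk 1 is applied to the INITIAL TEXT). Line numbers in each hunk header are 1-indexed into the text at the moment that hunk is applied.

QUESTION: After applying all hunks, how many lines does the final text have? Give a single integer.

Hunk 1: at line 3 remove [loice,mxjo] add [zwet,ibbq] -> 8 lines: njhq gzzl autwv jyr zwet ibbq slhg xwb
Hunk 2: at line 1 remove [autwv,jyr,zwet] add [jot] -> 6 lines: njhq gzzl jot ibbq slhg xwb
Hunk 3: at line 1 remove [jot,ibbq] add [myik,zlb] -> 6 lines: njhq gzzl myik zlb slhg xwb
Final line count: 6

Answer: 6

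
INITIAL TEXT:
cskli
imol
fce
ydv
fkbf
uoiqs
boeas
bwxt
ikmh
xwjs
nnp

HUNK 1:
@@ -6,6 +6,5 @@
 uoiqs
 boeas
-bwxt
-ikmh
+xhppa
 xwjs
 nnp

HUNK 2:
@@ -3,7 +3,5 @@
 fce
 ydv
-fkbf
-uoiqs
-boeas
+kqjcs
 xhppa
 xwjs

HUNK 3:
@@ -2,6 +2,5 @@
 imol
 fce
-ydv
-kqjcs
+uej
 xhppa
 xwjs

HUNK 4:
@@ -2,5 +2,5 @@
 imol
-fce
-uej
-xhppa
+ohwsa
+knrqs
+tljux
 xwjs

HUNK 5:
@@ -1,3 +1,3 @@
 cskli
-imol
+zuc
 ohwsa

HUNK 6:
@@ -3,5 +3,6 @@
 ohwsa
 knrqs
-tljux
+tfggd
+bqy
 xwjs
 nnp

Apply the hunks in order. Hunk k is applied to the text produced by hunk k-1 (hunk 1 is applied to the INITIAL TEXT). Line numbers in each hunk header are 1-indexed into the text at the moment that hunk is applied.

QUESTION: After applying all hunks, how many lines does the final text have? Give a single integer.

Answer: 8

Derivation:
Hunk 1: at line 6 remove [bwxt,ikmh] add [xhppa] -> 10 lines: cskli imol fce ydv fkbf uoiqs boeas xhppa xwjs nnp
Hunk 2: at line 3 remove [fkbf,uoiqs,boeas] add [kqjcs] -> 8 lines: cskli imol fce ydv kqjcs xhppa xwjs nnp
Hunk 3: at line 2 remove [ydv,kqjcs] add [uej] -> 7 lines: cskli imol fce uej xhppa xwjs nnp
Hunk 4: at line 2 remove [fce,uej,xhppa] add [ohwsa,knrqs,tljux] -> 7 lines: cskli imol ohwsa knrqs tljux xwjs nnp
Hunk 5: at line 1 remove [imol] add [zuc] -> 7 lines: cskli zuc ohwsa knrqs tljux xwjs nnp
Hunk 6: at line 3 remove [tljux] add [tfggd,bqy] -> 8 lines: cskli zuc ohwsa knrqs tfggd bqy xwjs nnp
Final line count: 8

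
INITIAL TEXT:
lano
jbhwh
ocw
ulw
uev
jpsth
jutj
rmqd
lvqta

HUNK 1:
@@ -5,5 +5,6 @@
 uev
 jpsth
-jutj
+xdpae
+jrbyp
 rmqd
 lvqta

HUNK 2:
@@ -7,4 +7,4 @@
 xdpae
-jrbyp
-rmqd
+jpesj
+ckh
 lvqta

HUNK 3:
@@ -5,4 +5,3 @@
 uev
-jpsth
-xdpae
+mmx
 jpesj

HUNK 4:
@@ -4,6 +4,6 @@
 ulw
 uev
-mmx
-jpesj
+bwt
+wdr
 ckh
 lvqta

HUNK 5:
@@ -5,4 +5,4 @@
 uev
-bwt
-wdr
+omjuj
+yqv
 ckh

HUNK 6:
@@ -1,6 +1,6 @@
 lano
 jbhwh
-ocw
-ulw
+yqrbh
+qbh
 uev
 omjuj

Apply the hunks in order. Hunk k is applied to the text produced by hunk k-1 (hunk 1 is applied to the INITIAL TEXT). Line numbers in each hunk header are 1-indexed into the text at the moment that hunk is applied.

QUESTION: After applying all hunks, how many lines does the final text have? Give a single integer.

Hunk 1: at line 5 remove [jutj] add [xdpae,jrbyp] -> 10 lines: lano jbhwh ocw ulw uev jpsth xdpae jrbyp rmqd lvqta
Hunk 2: at line 7 remove [jrbyp,rmqd] add [jpesj,ckh] -> 10 lines: lano jbhwh ocw ulw uev jpsth xdpae jpesj ckh lvqta
Hunk 3: at line 5 remove [jpsth,xdpae] add [mmx] -> 9 lines: lano jbhwh ocw ulw uev mmx jpesj ckh lvqta
Hunk 4: at line 4 remove [mmx,jpesj] add [bwt,wdr] -> 9 lines: lano jbhwh ocw ulw uev bwt wdr ckh lvqta
Hunk 5: at line 5 remove [bwt,wdr] add [omjuj,yqv] -> 9 lines: lano jbhwh ocw ulw uev omjuj yqv ckh lvqta
Hunk 6: at line 1 remove [ocw,ulw] add [yqrbh,qbh] -> 9 lines: lano jbhwh yqrbh qbh uev omjuj yqv ckh lvqta
Final line count: 9

Answer: 9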